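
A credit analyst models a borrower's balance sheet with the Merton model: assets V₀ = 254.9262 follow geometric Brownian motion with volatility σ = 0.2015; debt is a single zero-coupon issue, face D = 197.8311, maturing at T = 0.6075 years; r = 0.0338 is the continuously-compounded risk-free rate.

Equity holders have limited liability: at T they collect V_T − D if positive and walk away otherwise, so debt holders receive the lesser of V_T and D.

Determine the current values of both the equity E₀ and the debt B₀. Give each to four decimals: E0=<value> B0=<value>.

E0=61.6858 B0=193.2404

d₁ = [ln(V₀/D) + (r + σ²/2)T] / (σ√T)
   = [ln(254.9262/197.8311) + (0.0338 + 0.5·0.2015²)·0.6075] / (0.2015·√0.6075)
   = [0.253560 + 0.032866] / 0.157054 = 1.823751
d₂ = d₁ − σ√T = 1.823751 − 0.157054 = 1.666698
N(d₁) = 0.965905,  N(d₂) = 0.952213,  e^(−rT) = 0.979676
E₀ = V₀·N(d₁) − D·e^(−rT)·N(d₂)
   = 254.9262·0.965905 − 197.8311·0.979676·0.952213 = 61.685845
B₀ = V₀ − E₀ = 254.9262 − 61.685845 = 193.240355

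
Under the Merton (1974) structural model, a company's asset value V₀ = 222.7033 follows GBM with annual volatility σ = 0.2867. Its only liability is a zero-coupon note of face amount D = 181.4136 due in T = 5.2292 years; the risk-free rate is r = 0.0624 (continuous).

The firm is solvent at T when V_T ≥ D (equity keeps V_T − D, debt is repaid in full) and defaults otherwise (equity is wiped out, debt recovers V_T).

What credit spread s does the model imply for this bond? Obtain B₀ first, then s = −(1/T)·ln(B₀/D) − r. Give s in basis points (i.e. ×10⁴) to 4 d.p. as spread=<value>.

d₁ = [ln(V₀/D) + (r + σ²/2)T] / (σ√T)
   = [ln(222.7033/181.4136) + (0.0624 + 0.5·0.2867²)·5.2292] / (0.2867·√5.2292)
   = [0.205061 + 0.541214] / 0.655610 = 1.138292
d₂ = d₁ − σ√T = 1.138292 − 0.655610 = 0.482682
N(d₁) = 0.872501,  N(d₂) = 0.685339,  e^(−rT) = 0.721587
E₀ = V₀·N(d₁) − D·e^(−rT)·N(d₂)
   = 222.7033·0.872501 − 181.4136·0.721587·0.685339 = 104.593940
B₀ = V₀ − E₀ = 222.7033 − 104.593940 = 118.109360
spread = −(1/T)·ln(B₀/D) − r = −(1/5.2292)·ln(118.109360/181.4136) − 0.0624 = 0.01967155
in basis points: 0.01967155 × 10⁴ = 196.7155 bp

spread=196.7155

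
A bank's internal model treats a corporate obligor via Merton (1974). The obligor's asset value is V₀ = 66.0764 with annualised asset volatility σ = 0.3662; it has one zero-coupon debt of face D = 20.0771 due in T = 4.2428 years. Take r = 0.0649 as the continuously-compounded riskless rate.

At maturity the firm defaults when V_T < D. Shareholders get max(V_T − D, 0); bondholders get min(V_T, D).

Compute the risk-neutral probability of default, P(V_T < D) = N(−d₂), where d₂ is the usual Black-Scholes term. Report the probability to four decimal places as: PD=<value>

d₁ = [ln(V₀/D) + (r + σ²/2)T] / (σ√T)
   = [ln(66.0764/20.0771) + (0.0649 + 0.5·0.3662²)·4.2428] / (0.3662·√4.2428)
   = [1.191232 + 0.559843] / 0.754301 = 2.321453
d₂ = d₁ − σ√T = 2.321453 − 0.754301 = 1.567153
risk-neutral PD = N(−d₂) = N(-1.567153) = 0.058540

PD=0.0585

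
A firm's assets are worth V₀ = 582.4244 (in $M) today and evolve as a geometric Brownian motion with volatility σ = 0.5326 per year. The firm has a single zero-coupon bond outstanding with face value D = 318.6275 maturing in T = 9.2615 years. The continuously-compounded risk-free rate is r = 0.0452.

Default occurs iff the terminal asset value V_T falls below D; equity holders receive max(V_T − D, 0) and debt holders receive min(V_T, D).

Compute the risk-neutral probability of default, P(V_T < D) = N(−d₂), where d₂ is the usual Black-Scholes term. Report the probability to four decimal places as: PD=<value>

d₁ = [ln(V₀/D) + (r + σ²/2)T] / (σ√T)
   = [ln(582.4244/318.6275) + (0.0452 + 0.5·0.5326²)·9.2615] / (0.5326·√9.2615)
   = [0.603177 + 1.732191] / 1.620846 = 1.440832
d₂ = d₁ − σ√T = 1.440832 − 1.620846 = -0.180014
risk-neutral PD = N(−d₂) = N(0.180014) = 0.571429

PD=0.5714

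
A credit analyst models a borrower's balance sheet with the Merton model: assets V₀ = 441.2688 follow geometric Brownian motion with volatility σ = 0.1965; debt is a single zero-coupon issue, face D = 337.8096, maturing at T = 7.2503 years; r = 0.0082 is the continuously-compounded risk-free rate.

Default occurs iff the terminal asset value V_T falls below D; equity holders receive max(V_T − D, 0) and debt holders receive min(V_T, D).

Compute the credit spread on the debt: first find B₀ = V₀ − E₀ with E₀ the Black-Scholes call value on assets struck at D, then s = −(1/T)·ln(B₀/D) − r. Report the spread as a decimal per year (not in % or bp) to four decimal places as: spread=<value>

spread=0.0146

d₁ = [ln(V₀/D) + (r + σ²/2)T] / (σ√T)
   = [ln(441.2688/337.8096) + (0.0082 + 0.5·0.1965²)·7.2503] / (0.1965·√7.2503)
   = [0.267172 + 0.199428] / 0.529103 = 0.881868
d₂ = d₁ − σ√T = 0.881868 − 0.529103 = 0.352765
N(d₁) = 0.811076,  N(d₂) = 0.637868,  e^(−rT) = 0.942280
E₀ = V₀·N(d₁) − D·e^(−rT)·N(d₂)
   = 441.2688·0.811076 − 337.8096·0.942280·0.637868 = 154.862018
B₀ = V₀ − E₀ = 441.2688 − 154.862018 = 286.406782
spread = −(1/T)·ln(B₀/D) − r = −(1/7.2503)·ln(286.406782/337.8096) − 0.0082 = 0.01456724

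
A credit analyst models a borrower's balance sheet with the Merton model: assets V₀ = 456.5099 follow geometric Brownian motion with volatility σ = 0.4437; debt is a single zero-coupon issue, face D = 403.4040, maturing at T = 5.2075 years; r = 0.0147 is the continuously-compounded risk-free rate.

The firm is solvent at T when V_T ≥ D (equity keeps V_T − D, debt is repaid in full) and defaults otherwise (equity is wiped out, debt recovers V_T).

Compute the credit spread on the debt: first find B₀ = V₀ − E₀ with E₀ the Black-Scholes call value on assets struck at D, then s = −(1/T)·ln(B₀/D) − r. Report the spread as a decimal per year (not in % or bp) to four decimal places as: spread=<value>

d₁ = [ln(V₀/D) + (r + σ²/2)T] / (σ√T)
   = [ln(456.5099/403.4040) + (0.0147 + 0.5·0.4437²)·5.2075] / (0.4437·√5.2075)
   = [0.123672 + 0.589150] / 1.012521 = 0.704007
d₂ = d₁ − σ√T = 0.704007 − 1.012521 = -0.308514
N(d₁) = 0.759286,  N(d₂) = 0.378845,  e^(−rT) = 0.926306
E₀ = V₀·N(d₁) − D·e^(−rT)·N(d₂)
   = 456.5099·0.759286 − 403.4040·0.926306·0.378845 = 205.056089
B₀ = V₀ − E₀ = 456.5099 − 205.056089 = 251.453811
spread = −(1/T)·ln(B₀/D) − r = −(1/5.2075)·ln(251.453811/403.4040) − 0.0147 = 0.07606893

spread=0.0761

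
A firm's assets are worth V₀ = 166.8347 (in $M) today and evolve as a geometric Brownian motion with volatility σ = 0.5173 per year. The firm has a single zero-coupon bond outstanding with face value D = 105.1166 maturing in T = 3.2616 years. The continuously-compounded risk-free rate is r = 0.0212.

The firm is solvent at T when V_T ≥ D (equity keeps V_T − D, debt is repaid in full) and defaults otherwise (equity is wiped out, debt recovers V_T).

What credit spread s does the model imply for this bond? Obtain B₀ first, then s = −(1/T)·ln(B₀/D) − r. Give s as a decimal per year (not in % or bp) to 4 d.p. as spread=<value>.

spread=0.0700

d₁ = [ln(V₀/D) + (r + σ²/2)T] / (σ√T)
   = [ln(166.8347/105.1166) + (0.0212 + 0.5·0.5173²)·3.2616] / (0.5173·√3.2616)
   = [0.461933 + 0.505547] / 0.934239 = 1.035581
d₂ = d₁ − σ√T = 1.035581 − 0.934239 = 0.101343
N(d₁) = 0.849801,  N(d₂) = 0.540361,  e^(−rT) = 0.933190
E₀ = V₀·N(d₁) − D·e^(−rT)·N(d₂)
   = 166.8347·0.849801 − 105.1166·0.933190·0.540361 = 88.770287
B₀ = V₀ − E₀ = 166.8347 − 88.770287 = 78.064413
spread = −(1/T)·ln(B₀/D) − r = −(1/3.2616)·ln(78.064413/105.1166) − 0.0212 = 0.07002391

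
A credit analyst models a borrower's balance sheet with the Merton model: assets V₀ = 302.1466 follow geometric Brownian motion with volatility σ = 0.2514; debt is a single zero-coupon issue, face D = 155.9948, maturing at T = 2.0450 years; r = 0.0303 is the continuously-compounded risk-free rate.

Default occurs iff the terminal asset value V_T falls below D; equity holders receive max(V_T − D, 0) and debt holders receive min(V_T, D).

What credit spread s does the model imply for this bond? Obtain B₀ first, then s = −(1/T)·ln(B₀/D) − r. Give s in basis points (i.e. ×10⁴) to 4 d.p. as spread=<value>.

d₁ = [ln(V₀/D) + (r + σ²/2)T] / (σ√T)
   = [ln(302.1466/155.9948) + (0.0303 + 0.5·0.2514²)·2.0450] / (0.2514·√2.0450)
   = [0.661090 + 0.126588] / 0.359511 = 2.190969
d₂ = d₁ − σ√T = 2.190969 − 0.359511 = 1.831459
N(d₁) = 0.985773,  N(d₂) = 0.966484,  e^(−rT) = 0.939917
E₀ = V₀·N(d₁) − D·e^(−rT)·N(d₂)
   = 302.1466·0.985773 − 155.9948·0.939917·0.966484 = 156.139963
B₀ = V₀ − E₀ = 302.1466 − 156.139963 = 146.006637
spread = −(1/T)·ln(B₀/D) − r = −(1/2.0450)·ln(146.006637/155.9948) − 0.0303 = 0.00205726
in basis points: 0.00205726 × 10⁴ = 20.5726 bp

spread=20.5726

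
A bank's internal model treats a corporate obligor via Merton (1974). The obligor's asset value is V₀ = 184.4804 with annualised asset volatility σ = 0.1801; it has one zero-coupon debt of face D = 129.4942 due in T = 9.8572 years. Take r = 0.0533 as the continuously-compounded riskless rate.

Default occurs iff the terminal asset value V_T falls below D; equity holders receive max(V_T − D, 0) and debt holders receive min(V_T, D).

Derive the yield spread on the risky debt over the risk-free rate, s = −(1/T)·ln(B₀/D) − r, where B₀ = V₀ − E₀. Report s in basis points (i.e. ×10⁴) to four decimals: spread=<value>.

d₁ = [ln(V₀/D) + (r + σ²/2)T] / (σ√T)
   = [ln(184.4804/129.4942) + (0.0533 + 0.5·0.1801²)·9.8572] / (0.1801·√9.8572)
   = [0.353907 + 0.685253] / 0.565445 = 1.837773
d₂ = d₁ − σ√T = 1.837773 − 0.565445 = 1.272328
N(d₁) = 0.966952,  N(d₂) = 0.898372,  e^(−rT) = 0.591325
E₀ = V₀·N(d₁) − D·e^(−rT)·N(d₂)
   = 184.4804·0.966952 − 129.4942·0.591325·0.898372 = 109.592498
B₀ = V₀ − E₀ = 184.4804 − 109.592498 = 74.887902
spread = −(1/T)·ln(B₀/D) − r = −(1/9.8572)·ln(74.887902/129.4942) − 0.0533 = 0.00225774
in basis points: 0.00225774 × 10⁴ = 22.5774 bp

spread=22.5774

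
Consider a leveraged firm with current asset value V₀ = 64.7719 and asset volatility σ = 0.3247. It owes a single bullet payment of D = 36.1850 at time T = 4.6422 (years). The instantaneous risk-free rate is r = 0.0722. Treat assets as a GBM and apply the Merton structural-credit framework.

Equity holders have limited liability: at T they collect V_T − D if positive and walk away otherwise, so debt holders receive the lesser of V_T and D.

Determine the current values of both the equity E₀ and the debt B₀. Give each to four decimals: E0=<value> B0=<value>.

E0=40.1119 B0=24.6600

d₁ = [ln(V₀/D) + (r + σ²/2)T] / (σ√T)
   = [ln(64.7719/36.1850) + (0.0722 + 0.5·0.3247²)·4.6422] / (0.3247·√4.6422)
   = [0.582227 + 0.579881] / 0.699591 = 1.661125
d₂ = d₁ − σ√T = 1.661125 − 0.699591 = 0.961534
N(d₁) = 0.951656,  N(d₂) = 0.831858,  e^(−rT) = 0.715219
E₀ = V₀·N(d₁) − D·e^(−rT)·N(d₂)
   = 64.7719·0.951656 − 36.1850·0.715219·0.831858 = 40.111909
B₀ = V₀ − E₀ = 64.7719 − 40.111909 = 24.659991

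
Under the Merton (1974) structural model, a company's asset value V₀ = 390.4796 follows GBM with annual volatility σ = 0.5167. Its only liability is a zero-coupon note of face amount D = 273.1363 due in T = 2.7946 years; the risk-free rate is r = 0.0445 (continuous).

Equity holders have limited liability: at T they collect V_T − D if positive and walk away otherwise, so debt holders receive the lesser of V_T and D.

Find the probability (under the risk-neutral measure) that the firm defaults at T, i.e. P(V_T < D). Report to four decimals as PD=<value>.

PD=0.4499

d₁ = [ln(V₀/D) + (r + σ²/2)T] / (σ√T)
   = [ln(390.4796/273.1363) + (0.0445 + 0.5·0.5167²)·2.7946] / (0.5167·√2.7946)
   = [0.357405 + 0.497409] / 0.863770 = 0.989631
d₂ = d₁ − σ√T = 0.989631 − 0.863770 = 0.125861
risk-neutral PD = N(−d₂) = N(-0.125861) = 0.449921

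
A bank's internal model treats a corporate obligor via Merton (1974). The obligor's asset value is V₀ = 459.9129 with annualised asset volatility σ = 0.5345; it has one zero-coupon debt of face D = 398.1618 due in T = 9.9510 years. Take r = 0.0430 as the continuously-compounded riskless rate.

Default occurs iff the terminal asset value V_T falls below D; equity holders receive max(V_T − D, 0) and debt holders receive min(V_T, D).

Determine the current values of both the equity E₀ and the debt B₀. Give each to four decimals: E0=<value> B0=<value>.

d₁ = [ln(V₀/D) + (r + σ²/2)T] / (σ√T)
   = [ln(459.9129/398.1618) + (0.0430 + 0.5·0.5345²)·9.9510] / (0.5345·√9.9510)
   = [0.144179 + 1.849345] / 1.686091 = 1.182334
d₂ = d₁ − σ√T = 1.182334 − 1.686091 = -0.503757
N(d₁) = 0.881463,  N(d₂) = 0.307216,  e^(−rT) = 0.651881
E₀ = V₀·N(d₁) − D·e^(−rT)·N(d₂)
   = 459.9129·0.881463 − 398.1618·0.651881·0.307216 = 325.657195
B₀ = V₀ − E₀ = 459.9129 − 325.657195 = 134.255705

E0=325.6572 B0=134.2557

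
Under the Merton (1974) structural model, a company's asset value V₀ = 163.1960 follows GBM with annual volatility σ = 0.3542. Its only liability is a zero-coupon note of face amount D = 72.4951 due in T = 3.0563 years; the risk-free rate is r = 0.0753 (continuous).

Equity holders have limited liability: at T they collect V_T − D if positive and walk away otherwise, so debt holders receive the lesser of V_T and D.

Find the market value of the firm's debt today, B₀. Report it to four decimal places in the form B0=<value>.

d₁ = [ln(V₀/D) + (r + σ²/2)T] / (σ√T)
   = [ln(163.1960/72.4951) + (0.0753 + 0.5·0.3542²)·3.0563] / (0.3542·√3.0563)
   = [0.811433 + 0.421857] / 0.619222 = 1.991677
d₂ = d₁ − σ√T = 1.991677 − 0.619222 = 1.372454
N(d₁) = 0.976797,  N(d₂) = 0.915039,  e^(−rT) = 0.794423
E₀ = V₀·N(d₁) − D·e^(−rT)·N(d₂)
   = 163.1960·0.976797 − 72.4951·0.794423·0.915039 = 106.710608
B₀ = V₀ − E₀ = 163.1960 − 106.710608 = 56.485392

B0=56.4854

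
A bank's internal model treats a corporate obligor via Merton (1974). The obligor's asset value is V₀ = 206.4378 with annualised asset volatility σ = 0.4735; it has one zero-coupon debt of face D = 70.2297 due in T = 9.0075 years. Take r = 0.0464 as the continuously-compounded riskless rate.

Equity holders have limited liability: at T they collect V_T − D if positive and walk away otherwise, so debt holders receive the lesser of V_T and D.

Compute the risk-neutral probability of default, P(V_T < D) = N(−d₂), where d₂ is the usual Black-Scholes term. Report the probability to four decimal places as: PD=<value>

PD=0.3661

d₁ = [ln(V₀/D) + (r + σ²/2)T] / (σ√T)
   = [ln(206.4378/70.2297) + (0.0464 + 0.5·0.4735²)·9.0075] / (0.4735·√9.0075)
   = [1.078228 + 1.427699] / 1.421092 = 1.763381
d₂ = d₁ − σ√T = 1.763381 − 1.421092 = 0.342290
risk-neutral PD = N(−d₂) = N(-0.342290) = 0.366066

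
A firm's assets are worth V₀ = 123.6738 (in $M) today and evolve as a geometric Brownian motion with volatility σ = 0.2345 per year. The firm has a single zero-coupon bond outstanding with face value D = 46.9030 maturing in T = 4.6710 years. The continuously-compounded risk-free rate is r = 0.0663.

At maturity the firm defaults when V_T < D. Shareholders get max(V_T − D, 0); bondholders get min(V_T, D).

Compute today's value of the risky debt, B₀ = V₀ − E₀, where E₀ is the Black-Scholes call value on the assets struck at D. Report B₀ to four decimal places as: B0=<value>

d₁ = [ln(V₀/D) + (r + σ²/2)T] / (σ√T)
   = [ln(123.6738/46.9030) + (0.0663 + 0.5·0.2345²)·4.6710] / (0.2345·√4.6710)
   = [0.969566 + 0.438117] / 0.506813 = 2.777519
d₂ = d₁ − σ√T = 2.777519 − 0.506813 = 2.270706
N(d₁) = 0.997261,  N(d₂) = 0.988418,  e^(−rT) = 0.733676
E₀ = V₀·N(d₁) − D·e^(−rT)·N(d₂)
   = 123.6738·0.997261 − 46.9030·0.733676·0.988418 = 89.322032
B₀ = V₀ − E₀ = 123.6738 − 89.322032 = 34.351768

B0=34.3518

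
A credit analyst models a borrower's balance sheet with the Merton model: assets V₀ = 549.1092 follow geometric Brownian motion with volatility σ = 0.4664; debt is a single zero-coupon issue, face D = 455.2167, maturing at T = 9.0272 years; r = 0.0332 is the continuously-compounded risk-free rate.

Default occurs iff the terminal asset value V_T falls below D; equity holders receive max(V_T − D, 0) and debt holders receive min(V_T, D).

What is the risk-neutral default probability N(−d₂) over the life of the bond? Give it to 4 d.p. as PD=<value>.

PD=0.6379

d₁ = [ln(V₀/D) + (r + σ²/2)T] / (σ√T)
   = [ln(549.1092/455.2167) + (0.0332 + 0.5·0.4664²)·9.0272] / (0.4664·√9.0272)
   = [0.187524 + 1.281542] / 1.401313 = 1.048349
d₂ = d₁ − σ√T = 1.048349 − 1.401313 = -0.352963
risk-neutral PD = N(−d₂) = N(0.352963) = 0.637942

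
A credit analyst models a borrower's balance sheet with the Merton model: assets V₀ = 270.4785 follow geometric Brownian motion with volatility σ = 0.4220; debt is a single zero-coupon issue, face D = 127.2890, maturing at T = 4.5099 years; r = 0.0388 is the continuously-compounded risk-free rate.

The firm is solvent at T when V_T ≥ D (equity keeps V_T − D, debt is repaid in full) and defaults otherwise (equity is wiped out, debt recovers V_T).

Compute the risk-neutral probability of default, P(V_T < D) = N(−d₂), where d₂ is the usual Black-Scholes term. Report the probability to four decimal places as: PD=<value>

d₁ = [ln(V₀/D) + (r + σ²/2)T] / (σ√T)
   = [ln(270.4785/127.2890) + (0.0388 + 0.5·0.4220²)·4.5099] / (0.4220·√4.5099)
   = [0.753733 + 0.576555] / 0.896181 = 1.484395
d₂ = d₁ − σ√T = 1.484395 − 0.896181 = 0.588214
risk-neutral PD = N(−d₂) = N(-0.588214) = 0.278194

PD=0.2782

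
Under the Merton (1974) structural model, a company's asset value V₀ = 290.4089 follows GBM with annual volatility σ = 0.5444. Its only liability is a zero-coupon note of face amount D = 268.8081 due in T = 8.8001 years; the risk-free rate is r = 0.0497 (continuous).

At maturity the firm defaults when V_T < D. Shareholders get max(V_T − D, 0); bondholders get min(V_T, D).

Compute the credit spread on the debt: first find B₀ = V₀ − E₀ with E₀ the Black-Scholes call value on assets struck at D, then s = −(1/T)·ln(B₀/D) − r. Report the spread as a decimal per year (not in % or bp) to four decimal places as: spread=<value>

spread=0.0721

d₁ = [ln(V₀/D) + (r + σ²/2)T] / (σ√T)
   = [ln(290.4089/268.8081) + (0.0497 + 0.5·0.5444²)·8.8001] / (0.5444·√8.8001)
   = [0.077292 + 1.741414] / 1.614961 = 1.126161
d₂ = d₁ − σ√T = 1.126161 − 1.614961 = -0.488799
N(d₁) = 0.869951,  N(d₂) = 0.312492,  e^(−rT) = 0.645736
E₀ = V₀·N(d₁) − D·e^(−rT)·N(d₂)
   = 290.4089·0.869951 − 268.8081·0.645736·0.312492 = 198.399591
B₀ = V₀ − E₀ = 290.4089 − 198.399591 = 92.009309
spread = −(1/T)·ln(B₀/D) − r = −(1/8.8001)·ln(92.009309/268.8081) − 0.0497 = 0.07212907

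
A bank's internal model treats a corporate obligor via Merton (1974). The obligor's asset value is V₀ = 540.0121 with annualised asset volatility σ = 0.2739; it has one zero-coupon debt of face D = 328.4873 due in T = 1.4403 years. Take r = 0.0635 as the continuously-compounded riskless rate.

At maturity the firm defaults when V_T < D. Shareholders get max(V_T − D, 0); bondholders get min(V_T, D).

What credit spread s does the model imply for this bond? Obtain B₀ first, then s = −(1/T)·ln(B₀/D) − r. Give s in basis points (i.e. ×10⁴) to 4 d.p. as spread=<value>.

d₁ = [ln(V₀/D) + (r + σ²/2)T] / (σ√T)
   = [ln(540.0121/328.4873) + (0.0635 + 0.5·0.2739²)·1.4403] / (0.2739·√1.4403)
   = [0.497093 + 0.145486] / 0.328714 = 1.954825
d₂ = d₁ − σ√T = 1.954825 − 0.328714 = 1.626111
N(d₁) = 0.974698,  N(d₂) = 0.948037,  e^(−rT) = 0.912599
E₀ = V₀·N(d₁) − D·e^(−rT)·N(d₂)
   = 540.0121·0.974698 − 328.4873·0.912599·0.948037 = 242.149039
B₀ = V₀ − E₀ = 540.0121 − 242.149039 = 297.863061
spread = −(1/T)·ln(B₀/D) − r = −(1/1.4403)·ln(297.863061/328.4873) − 0.0635 = 0.00444718
in basis points: 0.00444718 × 10⁴ = 44.4718 bp

spread=44.4718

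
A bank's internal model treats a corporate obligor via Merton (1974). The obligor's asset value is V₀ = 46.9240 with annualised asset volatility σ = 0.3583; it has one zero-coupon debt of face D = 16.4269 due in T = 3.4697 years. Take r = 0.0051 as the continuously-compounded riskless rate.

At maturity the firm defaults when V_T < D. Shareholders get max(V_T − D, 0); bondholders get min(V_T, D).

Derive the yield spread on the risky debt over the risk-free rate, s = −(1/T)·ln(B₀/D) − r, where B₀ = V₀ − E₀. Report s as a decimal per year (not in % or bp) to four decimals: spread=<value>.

d₁ = [ln(V₀/D) + (r + σ²/2)T] / (σ√T)
   = [ln(46.9240/16.4269) + (0.0051 + 0.5·0.3583²)·3.4697] / (0.3583·√3.4697)
   = [1.049609 + 0.240414] / 0.667410 = 1.932879
d₂ = d₁ − σ√T = 1.932879 − 0.667410 = 1.265468
N(d₁) = 0.973374,  N(d₂) = 0.897148,  e^(−rT) = 0.982460
E₀ = V₀·N(d₁) − D·e^(−rT)·N(d₂)
   = 46.9240·0.973374 − 16.4269·0.982460·0.897148 = 31.195747
B₀ = V₀ − E₀ = 46.9240 − 31.195747 = 15.728253
spread = −(1/T)·ln(B₀/D) − r = −(1/3.4697)·ln(15.728253/16.4269) − 0.0051 = 0.00742604

spread=0.0074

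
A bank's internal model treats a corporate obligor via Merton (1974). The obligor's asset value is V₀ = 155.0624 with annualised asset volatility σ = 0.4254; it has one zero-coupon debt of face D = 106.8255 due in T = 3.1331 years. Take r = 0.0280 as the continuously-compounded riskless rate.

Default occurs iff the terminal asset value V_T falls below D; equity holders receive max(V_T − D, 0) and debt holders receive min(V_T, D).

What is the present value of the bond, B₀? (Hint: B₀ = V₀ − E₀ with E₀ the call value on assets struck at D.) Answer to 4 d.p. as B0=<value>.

B0=83.0719

d₁ = [ln(V₀/D) + (r + σ²/2)T] / (σ√T)
   = [ln(155.0624/106.8255) + (0.0280 + 0.5·0.4254²)·3.1331] / (0.4254·√3.1331)
   = [0.372631 + 0.371218] / 0.752982 = 0.987870
d₂ = d₁ − σ√T = 0.987870 − 0.752982 = 0.234888
N(d₁) = 0.838392,  N(d₂) = 0.592852,  e^(−rT) = 0.916011
E₀ = V₀·N(d₁) − D·e^(−rT)·N(d₂)
   = 155.0624·0.838392 − 106.8255·0.916011·0.592852 = 71.990485
B₀ = V₀ − E₀ = 155.0624 − 71.990485 = 83.071915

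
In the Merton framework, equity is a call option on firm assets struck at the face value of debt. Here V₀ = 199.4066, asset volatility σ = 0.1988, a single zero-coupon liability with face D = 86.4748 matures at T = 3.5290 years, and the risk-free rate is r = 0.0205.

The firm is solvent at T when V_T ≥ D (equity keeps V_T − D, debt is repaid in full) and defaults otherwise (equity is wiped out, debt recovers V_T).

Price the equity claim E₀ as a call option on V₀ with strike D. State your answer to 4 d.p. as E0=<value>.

d₁ = [ln(V₀/D) + (r + σ²/2)T] / (σ√T)
   = [ln(199.4066/86.4748) + (0.0205 + 0.5·0.1988²)·3.5290] / (0.1988·√3.5290)
   = [0.835493 + 0.142080] / 0.373458 = 2.617622
d₂ = d₁ − σ√T = 2.617622 − 0.373458 = 2.244164
N(d₁) = 0.995573,  N(d₂) = 0.987589,  e^(−rT) = 0.930210
E₀ = V₀·N(d₁) − D·e^(−rT)·N(d₂)
   = 199.4066·0.995573 − 86.4748·0.930210·0.987589 = 119.082355

E0=119.0824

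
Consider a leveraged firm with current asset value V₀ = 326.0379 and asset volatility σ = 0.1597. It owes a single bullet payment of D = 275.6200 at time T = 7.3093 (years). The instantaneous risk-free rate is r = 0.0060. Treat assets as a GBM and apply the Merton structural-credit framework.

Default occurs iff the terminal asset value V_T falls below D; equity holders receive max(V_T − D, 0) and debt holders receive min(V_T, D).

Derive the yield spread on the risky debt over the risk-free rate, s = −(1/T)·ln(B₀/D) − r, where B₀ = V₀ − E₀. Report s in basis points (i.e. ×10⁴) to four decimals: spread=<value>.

d₁ = [ln(V₀/D) + (r + σ²/2)T] / (σ√T)
   = [ln(326.0379/275.6200) + (0.0060 + 0.5·0.1597²)·7.3093] / (0.1597·√7.3093)
   = [0.167991 + 0.137064] / 0.431760 = 0.706537
d₂ = d₁ − σ√T = 0.706537 − 0.431760 = 0.274777
N(d₁) = 0.760073,  N(d₂) = 0.608256,  e^(−rT) = 0.957092
E₀ = V₀·N(d₁) − D·e^(−rT)·N(d₂)
   = 326.0379·0.760073 − 275.6200·0.957092·0.608256 = 87.358455
B₀ = V₀ − E₀ = 326.0379 − 87.358455 = 238.679445
spread = −(1/T)·ln(B₀/D) − r = −(1/7.3093)·ln(238.679445/275.6200) − 0.0060 = 0.01368748
in basis points: 0.01368748 × 10⁴ = 136.8748 bp

spread=136.8748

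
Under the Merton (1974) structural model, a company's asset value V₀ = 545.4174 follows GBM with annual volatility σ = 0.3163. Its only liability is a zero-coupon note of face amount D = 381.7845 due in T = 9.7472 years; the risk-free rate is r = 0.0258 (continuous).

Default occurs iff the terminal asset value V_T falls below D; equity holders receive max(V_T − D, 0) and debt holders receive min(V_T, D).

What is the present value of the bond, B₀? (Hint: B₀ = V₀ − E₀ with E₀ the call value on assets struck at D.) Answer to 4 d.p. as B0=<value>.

d₁ = [ln(V₀/D) + (r + σ²/2)T] / (σ√T)
   = [ln(545.4174/381.7845) + (0.0258 + 0.5·0.3163²)·9.7472] / (0.3163·√9.7472)
   = [0.356695 + 0.739060] / 0.987505 = 1.109621
d₂ = d₁ − σ√T = 1.109621 − 0.987505 = 0.122116
N(d₁) = 0.866419,  N(d₂) = 0.548596,  e^(−rT) = 0.777651
E₀ = V₀·N(d₁) − D·e^(−rT)·N(d₂)
   = 545.4174·0.866419 − 381.7845·0.777651·0.548596 = 309.684311
B₀ = V₀ − E₀ = 545.4174 − 309.684311 = 235.733089

B0=235.7331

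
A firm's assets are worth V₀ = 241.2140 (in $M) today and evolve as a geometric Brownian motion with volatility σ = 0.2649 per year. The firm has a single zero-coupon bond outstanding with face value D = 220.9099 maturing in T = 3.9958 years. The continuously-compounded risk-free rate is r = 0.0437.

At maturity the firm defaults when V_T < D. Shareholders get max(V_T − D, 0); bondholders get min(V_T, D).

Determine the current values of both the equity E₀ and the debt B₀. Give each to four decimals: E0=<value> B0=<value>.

d₁ = [ln(V₀/D) + (r + σ²/2)T] / (σ√T)
   = [ln(241.2140/220.9099) + (0.0437 + 0.5·0.2649²)·3.9958] / (0.2649·√3.9958)
   = [0.087930 + 0.314813] / 0.529522 = 0.760578
d₂ = d₁ − σ√T = 0.760578 − 0.529522 = 0.231056
N(d₁) = 0.776545,  N(d₂) = 0.591364,  e^(−rT) = 0.839779
E₀ = V₀·N(d₁) − D·e^(−rT)·N(d₂)
   = 241.2140·0.776545 − 220.9099·0.839779·0.591364 = 77.606354
B₀ = V₀ − E₀ = 241.2140 − 77.606354 = 163.607646

E0=77.6064 B0=163.6076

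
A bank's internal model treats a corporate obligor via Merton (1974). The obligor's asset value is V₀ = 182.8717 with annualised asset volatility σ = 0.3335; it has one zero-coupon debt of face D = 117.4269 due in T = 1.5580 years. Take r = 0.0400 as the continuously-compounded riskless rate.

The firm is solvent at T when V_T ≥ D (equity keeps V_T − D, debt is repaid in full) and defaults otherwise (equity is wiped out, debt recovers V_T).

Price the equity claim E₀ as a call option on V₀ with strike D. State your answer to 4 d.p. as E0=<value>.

d₁ = [ln(V₀/D) + (r + σ²/2)T] / (σ√T)
   = [ln(182.8717/117.4269) + (0.0400 + 0.5·0.3335²)·1.5580] / (0.3335·√1.5580)
   = [0.442969 + 0.148962] / 0.416274 = 1.421973
d₂ = d₁ − σ√T = 1.421973 − 0.416274 = 1.005699
N(d₁) = 0.922483,  N(d₂) = 0.842720,  e^(−rT) = 0.939582
E₀ = V₀·N(d₁) − D·e^(−rT)·N(d₂)
   = 182.8717·0.922483 − 117.4269·0.939582·0.842720 = 75.716885

E0=75.7169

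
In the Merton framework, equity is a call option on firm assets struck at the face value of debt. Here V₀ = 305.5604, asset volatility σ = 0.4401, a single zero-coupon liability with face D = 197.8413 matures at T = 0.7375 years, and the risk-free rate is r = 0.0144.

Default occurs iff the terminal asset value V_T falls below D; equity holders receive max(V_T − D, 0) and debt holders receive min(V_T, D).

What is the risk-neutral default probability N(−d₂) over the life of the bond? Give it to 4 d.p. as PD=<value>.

d₁ = [ln(V₀/D) + (r + σ²/2)T] / (σ√T)
   = [ln(305.5604/197.8413) + (0.0144 + 0.5·0.4401²)·0.7375] / (0.4401·√0.7375)
   = [0.434682 + 0.082042] / 0.377948 = 1.367184
d₂ = d₁ − σ√T = 1.367184 − 0.377948 = 0.989235
risk-neutral PD = N(−d₂) = N(-0.989235) = 0.161274

PD=0.1613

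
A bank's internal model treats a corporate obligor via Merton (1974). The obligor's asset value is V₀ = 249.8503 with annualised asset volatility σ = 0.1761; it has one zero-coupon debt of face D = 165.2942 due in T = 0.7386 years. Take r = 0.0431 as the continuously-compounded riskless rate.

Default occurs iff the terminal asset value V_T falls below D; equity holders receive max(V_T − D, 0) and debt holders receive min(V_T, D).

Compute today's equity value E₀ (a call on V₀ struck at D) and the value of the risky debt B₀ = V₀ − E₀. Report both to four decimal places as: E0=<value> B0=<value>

d₁ = [ln(V₀/D) + (r + σ²/2)T] / (σ√T)
   = [ln(249.8503/165.2942) + (0.0431 + 0.5·0.1761²)·0.7386] / (0.1761·√0.7386)
   = [0.413135 + 0.043286] / 0.151344 = 3.015794
d₂ = d₁ − σ√T = 3.015794 − 0.151344 = 2.864451
N(d₁) = 0.998718,  N(d₂) = 0.997911,  e^(−rT) = 0.968668
E₀ = V₀·N(d₁) − D·e^(−rT)·N(d₂)
   = 249.8503·0.998718 − 165.2942·0.968668·0.997911 = 89.749383
B₀ = V₀ − E₀ = 249.8503 − 89.749383 = 160.100917

E0=89.7494 B0=160.1009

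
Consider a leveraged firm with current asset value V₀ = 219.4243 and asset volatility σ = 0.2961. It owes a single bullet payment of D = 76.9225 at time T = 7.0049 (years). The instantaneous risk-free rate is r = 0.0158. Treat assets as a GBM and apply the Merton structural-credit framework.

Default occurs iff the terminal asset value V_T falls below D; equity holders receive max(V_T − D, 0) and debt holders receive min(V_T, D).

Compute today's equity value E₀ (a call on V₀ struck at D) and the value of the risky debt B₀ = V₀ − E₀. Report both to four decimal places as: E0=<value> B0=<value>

d₁ = [ln(V₀/D) + (r + σ²/2)T] / (σ√T)
   = [ln(219.4243/76.9225) + (0.0158 + 0.5·0.2961²)·7.0049] / (0.2961·√7.0049)
   = [1.048209 + 0.417755] / 0.783681 = 1.870613
d₂ = d₁ − σ√T = 1.870613 − 0.783681 = 1.086932
N(d₁) = 0.969301,  N(d₂) = 0.861467,  e^(−rT) = 0.895227
E₀ = V₀·N(d₁) − D·e^(−rT)·N(d₂)
   = 219.4243·0.969301 − 76.9225·0.895227·0.861467 = 153.364824
B₀ = V₀ − E₀ = 219.4243 − 153.364824 = 66.059476

E0=153.3648 B0=66.0595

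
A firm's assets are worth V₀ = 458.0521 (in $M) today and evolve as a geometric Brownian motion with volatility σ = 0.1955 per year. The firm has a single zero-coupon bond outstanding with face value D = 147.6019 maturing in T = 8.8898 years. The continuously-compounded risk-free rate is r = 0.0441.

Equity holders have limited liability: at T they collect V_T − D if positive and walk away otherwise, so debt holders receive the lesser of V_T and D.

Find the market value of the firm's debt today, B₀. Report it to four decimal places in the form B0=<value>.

d₁ = [ln(V₀/D) + (r + σ²/2)T] / (σ√T)
   = [ln(458.0521/147.6019) + (0.0441 + 0.5·0.1955²)·8.8898] / (0.1955·√8.8898)
   = [1.132464 + 0.561925] / 0.582898 = 2.906836
d₂ = d₁ − σ√T = 2.906836 − 0.582898 = 2.323938
N(d₁) = 0.998174,  N(d₂) = 0.989936,  e^(−rT) = 0.675677
E₀ = V₀·N(d₁) − D·e^(−rT)·N(d₂)
   = 458.0521·0.998174 − 147.6019·0.675677·0.989936 = 358.488448
B₀ = V₀ − E₀ = 458.0521 − 358.488448 = 99.563652

B0=99.5637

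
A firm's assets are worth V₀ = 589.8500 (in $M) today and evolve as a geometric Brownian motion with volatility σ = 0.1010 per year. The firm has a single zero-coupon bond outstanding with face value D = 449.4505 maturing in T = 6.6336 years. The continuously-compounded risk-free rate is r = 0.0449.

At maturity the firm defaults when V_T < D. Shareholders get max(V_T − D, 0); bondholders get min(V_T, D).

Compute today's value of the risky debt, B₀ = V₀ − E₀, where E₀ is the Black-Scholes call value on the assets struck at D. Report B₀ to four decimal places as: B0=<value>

B0=333.1019

d₁ = [ln(V₀/D) + (r + σ²/2)T] / (σ√T)
   = [ln(589.8500/449.4505) + (0.0449 + 0.5·0.1010²)·6.6336] / (0.1010·√6.6336)
   = [0.271843 + 0.331683] / 0.260133 = 2.320063
d₂ = d₁ − σ√T = 2.320063 − 0.260133 = 2.059930
N(d₁) = 0.989831,  N(d₂) = 0.980297,  e^(−rT) = 0.742414
E₀ = V₀·N(d₁) − D·e^(−rT)·N(d₂)
   = 589.8500·0.989831 − 449.4505·0.742414·0.980297 = 256.748101
B₀ = V₀ − E₀ = 589.8500 − 256.748101 = 333.101899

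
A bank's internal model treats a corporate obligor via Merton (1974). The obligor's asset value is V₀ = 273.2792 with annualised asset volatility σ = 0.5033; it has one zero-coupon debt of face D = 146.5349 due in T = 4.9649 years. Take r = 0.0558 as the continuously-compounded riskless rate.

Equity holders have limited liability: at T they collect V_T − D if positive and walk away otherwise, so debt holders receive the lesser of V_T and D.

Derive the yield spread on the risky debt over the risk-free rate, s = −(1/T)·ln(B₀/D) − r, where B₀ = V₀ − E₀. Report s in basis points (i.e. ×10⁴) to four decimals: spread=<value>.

d₁ = [ln(V₀/D) + (r + σ²/2)T] / (σ√T)
   = [ln(273.2792/146.5349) + (0.0558 + 0.5·0.5033²)·4.9649] / (0.5033·√4.9649)
   = [0.623230 + 0.905873] / 1.121456 = 1.363499
d₂ = d₁ − σ√T = 1.363499 − 1.121456 = 0.242043
N(d₁) = 0.913637,  N(d₂) = 0.595626,  e^(−rT) = 0.758023
E₀ = V₀·N(d₁) − D·e^(−rT)·N(d₂)
   = 273.2792·0.913637 − 146.5349·0.758023·0.595626 = 183.517760
B₀ = V₀ − E₀ = 273.2792 − 183.517760 = 89.761440
spread = −(1/T)·ln(B₀/D) − r = −(1/4.9649)·ln(89.761440/146.5349) − 0.0558 = 0.04291461
in basis points: 0.04291461 × 10⁴ = 429.1461 bp

spread=429.1461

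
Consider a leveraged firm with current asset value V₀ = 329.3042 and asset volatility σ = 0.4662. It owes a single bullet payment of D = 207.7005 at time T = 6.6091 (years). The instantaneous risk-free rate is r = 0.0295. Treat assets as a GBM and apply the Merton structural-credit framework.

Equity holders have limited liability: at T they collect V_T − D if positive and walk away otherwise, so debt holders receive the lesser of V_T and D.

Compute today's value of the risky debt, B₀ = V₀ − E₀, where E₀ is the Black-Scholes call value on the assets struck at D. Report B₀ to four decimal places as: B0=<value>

B0=123.3339

d₁ = [ln(V₀/D) + (r + σ²/2)T] / (σ√T)
   = [ln(329.3042/207.7005) + (0.0295 + 0.5·0.4662²)·6.6091] / (0.4662·√6.6091)
   = [0.460885 + 0.913187] / 1.198515 = 1.146479
d₂ = d₁ − σ√T = 1.146479 − 1.198515 = -0.052036
N(d₁) = 0.874202,  N(d₂) = 0.479250,  e^(−rT) = 0.822861
E₀ = V₀·N(d₁) − D·e^(−rT)·N(d₂)
   = 329.3042·0.874202 − 207.7005·0.822861·0.479250 = 205.970287
B₀ = V₀ − E₀ = 329.3042 − 205.970287 = 123.333913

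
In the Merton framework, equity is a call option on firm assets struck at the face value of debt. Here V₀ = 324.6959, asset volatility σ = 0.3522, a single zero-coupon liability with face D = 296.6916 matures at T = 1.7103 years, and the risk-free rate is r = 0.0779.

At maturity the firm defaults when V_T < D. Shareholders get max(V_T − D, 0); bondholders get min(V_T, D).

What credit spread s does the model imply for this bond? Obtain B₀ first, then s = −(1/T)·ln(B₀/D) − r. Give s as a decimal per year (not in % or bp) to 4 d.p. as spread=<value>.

d₁ = [ln(V₀/D) + (r + σ²/2)T] / (σ√T)
   = [ln(324.6959/296.6916) + (0.0779 + 0.5·0.3522²)·1.7103] / (0.3522·√1.7103)
   = [0.090196 + 0.239309] / 0.460602 = 0.715380
d₂ = d₁ − σ√T = 0.715380 − 0.460602 = 0.254778
N(d₁) = 0.762813,  N(d₂) = 0.600553,  e^(−rT) = 0.875262
E₀ = V₀·N(d₁) − D·e^(−rT)·N(d₂)
   = 324.6959·0.762813 − 296.6916·0.875262·0.600553 = 91.728972
B₀ = V₀ − E₀ = 324.6959 − 91.728972 = 232.966928
spread = −(1/T)·ln(B₀/D) − r = −(1/1.7103)·ln(232.966928/296.6916) − 0.0779 = 0.06347678

spread=0.0635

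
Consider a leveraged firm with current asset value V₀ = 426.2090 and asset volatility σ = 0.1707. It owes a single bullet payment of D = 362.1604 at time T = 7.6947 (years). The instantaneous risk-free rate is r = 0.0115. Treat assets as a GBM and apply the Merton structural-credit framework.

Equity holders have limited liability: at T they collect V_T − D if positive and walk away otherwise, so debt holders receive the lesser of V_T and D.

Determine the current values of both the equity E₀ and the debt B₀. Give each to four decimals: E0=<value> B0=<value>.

d₁ = [ln(V₀/D) + (r + σ²/2)T] / (σ√T)
   = [ln(426.2090/362.1604) + (0.0115 + 0.5·0.1707²)·7.6947] / (0.1707·√7.6947)
   = [0.162843 + 0.200595] / 0.473510 = 0.767539
d₂ = d₁ − σ√T = 0.767539 − 0.473510 = 0.294029
N(d₁) = 0.778619,  N(d₂) = 0.615632,  e^(−rT) = 0.915313
E₀ = V₀·N(d₁) − D·e^(−rT)·N(d₂)
   = 426.2090·0.778619 − 362.1604·0.915313·0.615632 = 127.778644
B₀ = V₀ − E₀ = 426.2090 − 127.778644 = 298.430356

E0=127.7786 B0=298.4304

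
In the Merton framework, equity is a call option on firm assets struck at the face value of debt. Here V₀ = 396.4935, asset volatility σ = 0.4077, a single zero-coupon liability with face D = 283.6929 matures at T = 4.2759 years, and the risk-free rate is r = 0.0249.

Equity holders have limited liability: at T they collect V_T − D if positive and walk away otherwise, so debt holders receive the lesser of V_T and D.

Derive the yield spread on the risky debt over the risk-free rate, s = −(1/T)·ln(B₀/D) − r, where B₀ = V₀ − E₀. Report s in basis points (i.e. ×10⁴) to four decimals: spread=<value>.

spread=497.1188

d₁ = [ln(V₀/D) + (r + σ²/2)T] / (σ√T)
   = [ln(396.4935/283.6929) + (0.0249 + 0.5·0.4077²)·4.2759] / (0.4077·√4.2759)
   = [0.334767 + 0.461838] / 0.843052 = 0.944907
d₂ = d₁ − σ√T = 0.944907 − 0.843052 = 0.101855
N(d₁) = 0.827647,  N(d₂) = 0.540564,  e^(−rT) = 0.899002
E₀ = V₀·N(d₁) − D·e^(−rT)·N(d₂)
   = 396.4935·0.827647 − 283.6929·0.899002·0.540564 = 190.290859
B₀ = V₀ − E₀ = 396.4935 − 190.290859 = 206.202641
spread = −(1/T)·ln(B₀/D) − r = −(1/4.2759)·ln(206.202641/283.6929) − 0.0249 = 0.04971188
in basis points: 0.04971188 × 10⁴ = 497.1188 bp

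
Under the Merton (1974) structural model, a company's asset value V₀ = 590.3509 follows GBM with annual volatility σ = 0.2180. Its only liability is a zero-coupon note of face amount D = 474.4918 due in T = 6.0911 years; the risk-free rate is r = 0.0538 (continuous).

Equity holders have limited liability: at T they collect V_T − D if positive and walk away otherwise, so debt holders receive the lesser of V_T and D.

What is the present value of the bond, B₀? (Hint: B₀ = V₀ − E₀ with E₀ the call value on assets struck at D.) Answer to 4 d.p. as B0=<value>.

B0=322.7892

d₁ = [ln(V₀/D) + (r + σ²/2)T] / (σ√T)
   = [ln(590.3509/474.4918) + (0.0538 + 0.5·0.2180²)·6.0911] / (0.2180·√6.0911)
   = [0.218473 + 0.472438] / 0.538027 = 1.284155
d₂ = d₁ − σ√T = 1.284155 − 0.538027 = 0.746128
N(d₁) = 0.900456,  N(d₂) = 0.772205,  e^(−rT) = 0.720578
E₀ = V₀·N(d₁) − D·e^(−rT)·N(d₂)
   = 590.3509·0.900456 − 474.4918·0.720578·0.772205 = 267.561691
B₀ = V₀ − E₀ = 590.3509 − 267.561691 = 322.789209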